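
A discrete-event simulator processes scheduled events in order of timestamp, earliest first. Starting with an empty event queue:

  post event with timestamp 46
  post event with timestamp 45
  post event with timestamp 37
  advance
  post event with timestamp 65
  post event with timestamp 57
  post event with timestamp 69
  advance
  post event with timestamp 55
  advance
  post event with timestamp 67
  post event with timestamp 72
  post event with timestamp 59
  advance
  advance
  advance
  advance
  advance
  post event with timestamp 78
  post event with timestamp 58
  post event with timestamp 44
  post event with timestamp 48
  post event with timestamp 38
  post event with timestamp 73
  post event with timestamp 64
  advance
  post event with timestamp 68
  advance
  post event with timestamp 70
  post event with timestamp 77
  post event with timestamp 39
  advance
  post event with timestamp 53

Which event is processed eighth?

67

insert 46 → {46}
insert 45 → {45, 46}
insert 37 → {37, 45, 46}
advance → 37; now {45, 46}
insert 65 → {45, 46, 65}
insert 57 → {45, 46, 57, 65}
insert 69 → {45, 46, 57, 65, 69}
advance → 45; now {46, 57, 65, 69}
insert 55 → {46, 55, 57, 65, 69}
advance → 46; now {55, 57, 65, 69}
insert 67 → {55, 57, 65, 67, 69}
insert 72 → {55, 57, 65, 67, 69, 72}
insert 59 → {55, 57, 59, 65, 67, 69, 72}
advance → 55; now {57, 59, 65, 67, 69, 72}
advance → 57; now {59, 65, 67, 69, 72}
advance → 59; now {65, 67, 69, 72}
advance → 65; now {67, 69, 72}
advance → 67; now {69, 72}
insert 78 → {69, 72, 78}
insert 58 → {58, 69, 72, 78}
insert 44 → {44, 58, 69, 72, 78}
insert 48 → {44, 48, 58, 69, 72, 78}
insert 38 → {38, 44, 48, 58, 69, 72, 78}
insert 73 → {38, 44, 48, 58, 69, 72, 73, 78}
insert 64 → {38, 44, 48, 58, 64, 69, 72, 73, 78}
advance → 38; now {44, 48, 58, 64, 69, 72, 73, 78}
insert 68 → {44, 48, 58, 64, 68, 69, 72, 73, 78}
advance → 44; now {48, 58, 64, 68, 69, 72, 73, 78}
insert 70 → {48, 58, 64, 68, 69, 70, 72, 73, 78}
insert 77 → {48, 58, 64, 68, 69, 70, 72, 73, 77, 78}
insert 39 → {39, 48, 58, 64, 68, 69, 70, 72, 73, 77, 78}
advance → 39; now {48, 58, 64, 68, 69, 70, 72, 73, 77, 78}
insert 53 → {48, 53, 58, 64, 68, 69, 70, 72, 73, 77, 78}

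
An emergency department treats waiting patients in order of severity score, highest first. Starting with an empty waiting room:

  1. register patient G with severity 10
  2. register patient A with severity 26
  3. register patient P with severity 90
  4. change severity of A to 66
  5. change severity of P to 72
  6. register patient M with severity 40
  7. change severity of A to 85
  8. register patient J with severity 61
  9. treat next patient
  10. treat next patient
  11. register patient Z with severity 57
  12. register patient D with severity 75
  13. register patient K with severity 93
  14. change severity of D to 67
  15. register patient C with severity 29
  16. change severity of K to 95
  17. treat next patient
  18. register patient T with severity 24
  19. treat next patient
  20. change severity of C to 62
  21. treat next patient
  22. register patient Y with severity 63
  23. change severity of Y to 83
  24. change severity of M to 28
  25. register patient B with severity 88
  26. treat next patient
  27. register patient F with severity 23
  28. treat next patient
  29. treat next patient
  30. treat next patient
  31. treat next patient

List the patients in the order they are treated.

add G (severity 10) → {G:10}
add A (severity 26) → {A:26, G:10}
add P (severity 90) → {P:90, A:26, G:10}
update A to severity 66 → {P:90, A:66, G:10}
update P to severity 72 → {P:72, A:66, G:10}
add M (severity 40) → {P:72, A:66, M:40, G:10}
update A to severity 85 → {A:85, P:72, M:40, G:10}
add J (severity 61) → {A:85, P:72, J:61, M:40, G:10}
treat next patient → A; now {P:72, J:61, M:40, G:10}
treat next patient → P; now {J:61, M:40, G:10}
add Z (severity 57) → {J:61, Z:57, M:40, G:10}
add D (severity 75) → {D:75, J:61, Z:57, M:40, G:10}
add K (severity 93) → {K:93, D:75, J:61, Z:57, M:40, G:10}
update D to severity 67 → {K:93, D:67, J:61, Z:57, M:40, G:10}
add C (severity 29) → {K:93, D:67, J:61, Z:57, M:40, C:29, G:10}
update K to severity 95 → {K:95, D:67, J:61, Z:57, M:40, C:29, G:10}
treat next patient → K; now {D:67, J:61, Z:57, M:40, C:29, G:10}
add T (severity 24) → {D:67, J:61, Z:57, M:40, C:29, T:24, G:10}
treat next patient → D; now {J:61, Z:57, M:40, C:29, T:24, G:10}
update C to severity 62 → {C:62, J:61, Z:57, M:40, T:24, G:10}
treat next patient → C; now {J:61, Z:57, M:40, T:24, G:10}
add Y (severity 63) → {Y:63, J:61, Z:57, M:40, T:24, G:10}
update Y to severity 83 → {Y:83, J:61, Z:57, M:40, T:24, G:10}
update M to severity 28 → {Y:83, J:61, Z:57, M:28, T:24, G:10}
add B (severity 88) → {B:88, Y:83, J:61, Z:57, M:28, T:24, G:10}
treat next patient → B; now {Y:83, J:61, Z:57, M:28, T:24, G:10}
add F (severity 23) → {Y:83, J:61, Z:57, M:28, T:24, F:23, G:10}
treat next patient → Y; now {J:61, Z:57, M:28, T:24, F:23, G:10}
treat next patient → J; now {Z:57, M:28, T:24, F:23, G:10}
treat next patient → Z; now {M:28, T:24, F:23, G:10}
treat next patient → M; now {T:24, F:23, G:10}

A → P → K → D → C → B → Y → J → Z → M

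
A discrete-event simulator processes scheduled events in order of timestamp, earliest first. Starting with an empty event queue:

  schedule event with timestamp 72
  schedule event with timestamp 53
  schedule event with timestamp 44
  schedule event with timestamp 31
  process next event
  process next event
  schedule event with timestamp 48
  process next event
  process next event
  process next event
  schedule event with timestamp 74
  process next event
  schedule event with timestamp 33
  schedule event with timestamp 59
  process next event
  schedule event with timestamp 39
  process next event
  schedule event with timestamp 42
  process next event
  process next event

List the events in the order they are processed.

31, 44, 48, 53, 72, 74, 33, 39, 42, 59

insert 72 → {72}
insert 53 → {53, 72}
insert 44 → {44, 53, 72}
insert 31 → {31, 44, 53, 72}
process next event → 31; now {44, 53, 72}
process next event → 44; now {53, 72}
insert 48 → {48, 53, 72}
process next event → 48; now {53, 72}
process next event → 53; now {72}
process next event → 72; now {}
insert 74 → {74}
process next event → 74; now {}
insert 33 → {33}
insert 59 → {33, 59}
process next event → 33; now {59}
insert 39 → {39, 59}
process next event → 39; now {59}
insert 42 → {42, 59}
process next event → 42; now {59}
process next event → 59; now {}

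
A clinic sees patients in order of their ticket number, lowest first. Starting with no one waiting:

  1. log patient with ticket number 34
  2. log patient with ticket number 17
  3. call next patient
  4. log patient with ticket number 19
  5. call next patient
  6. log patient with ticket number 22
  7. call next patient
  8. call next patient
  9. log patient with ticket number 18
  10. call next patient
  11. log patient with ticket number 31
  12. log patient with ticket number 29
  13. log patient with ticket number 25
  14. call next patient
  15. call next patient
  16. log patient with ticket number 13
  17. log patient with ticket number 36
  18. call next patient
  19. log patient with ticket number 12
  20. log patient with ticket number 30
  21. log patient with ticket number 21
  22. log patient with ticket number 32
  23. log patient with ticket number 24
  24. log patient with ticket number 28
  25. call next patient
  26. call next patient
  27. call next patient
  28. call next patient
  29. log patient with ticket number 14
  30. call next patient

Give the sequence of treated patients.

17, 19, 22, 34, 18, 25, 29, 13, 12, 21, 24, 28, 14

insert 34 → {34}
insert 17 → {17, 34}
call next patient → 17; now {34}
insert 19 → {19, 34}
call next patient → 19; now {34}
insert 22 → {22, 34}
call next patient → 22; now {34}
call next patient → 34; now {}
insert 18 → {18}
call next patient → 18; now {}
insert 31 → {31}
insert 29 → {29, 31}
insert 25 → {25, 29, 31}
call next patient → 25; now {29, 31}
call next patient → 29; now {31}
insert 13 → {13, 31}
insert 36 → {13, 31, 36}
call next patient → 13; now {31, 36}
insert 12 → {12, 31, 36}
insert 30 → {12, 30, 31, 36}
insert 21 → {12, 21, 30, 31, 36}
insert 32 → {12, 21, 30, 31, 32, 36}
insert 24 → {12, 21, 24, 30, 31, 32, 36}
insert 28 → {12, 21, 24, 28, 30, 31, 32, 36}
call next patient → 12; now {21, 24, 28, 30, 31, 32, 36}
call next patient → 21; now {24, 28, 30, 31, 32, 36}
call next patient → 24; now {28, 30, 31, 32, 36}
call next patient → 28; now {30, 31, 32, 36}
insert 14 → {14, 30, 31, 32, 36}
call next patient → 14; now {30, 31, 32, 36}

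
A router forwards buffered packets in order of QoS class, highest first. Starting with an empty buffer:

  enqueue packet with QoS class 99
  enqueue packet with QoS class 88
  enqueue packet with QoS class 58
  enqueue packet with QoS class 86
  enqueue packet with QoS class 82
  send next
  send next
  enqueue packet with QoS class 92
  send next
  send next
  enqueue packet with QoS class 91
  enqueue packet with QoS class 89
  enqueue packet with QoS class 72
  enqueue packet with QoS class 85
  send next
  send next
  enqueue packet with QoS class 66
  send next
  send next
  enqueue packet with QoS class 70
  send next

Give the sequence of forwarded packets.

insert 99 → {99}
insert 88 → {99, 88}
insert 58 → {99, 88, 58}
insert 86 → {99, 88, 86, 58}
insert 82 → {99, 88, 86, 82, 58}
send next → 99; now {88, 86, 82, 58}
send next → 88; now {86, 82, 58}
insert 92 → {92, 86, 82, 58}
send next → 92; now {86, 82, 58}
send next → 86; now {82, 58}
insert 91 → {91, 82, 58}
insert 89 → {91, 89, 82, 58}
insert 72 → {91, 89, 82, 72, 58}
insert 85 → {91, 89, 85, 82, 72, 58}
send next → 91; now {89, 85, 82, 72, 58}
send next → 89; now {85, 82, 72, 58}
insert 66 → {85, 82, 72, 66, 58}
send next → 85; now {82, 72, 66, 58}
send next → 82; now {72, 66, 58}
insert 70 → {72, 70, 66, 58}
send next → 72; now {70, 66, 58}

[99, 88, 92, 86, 91, 89, 85, 82, 72]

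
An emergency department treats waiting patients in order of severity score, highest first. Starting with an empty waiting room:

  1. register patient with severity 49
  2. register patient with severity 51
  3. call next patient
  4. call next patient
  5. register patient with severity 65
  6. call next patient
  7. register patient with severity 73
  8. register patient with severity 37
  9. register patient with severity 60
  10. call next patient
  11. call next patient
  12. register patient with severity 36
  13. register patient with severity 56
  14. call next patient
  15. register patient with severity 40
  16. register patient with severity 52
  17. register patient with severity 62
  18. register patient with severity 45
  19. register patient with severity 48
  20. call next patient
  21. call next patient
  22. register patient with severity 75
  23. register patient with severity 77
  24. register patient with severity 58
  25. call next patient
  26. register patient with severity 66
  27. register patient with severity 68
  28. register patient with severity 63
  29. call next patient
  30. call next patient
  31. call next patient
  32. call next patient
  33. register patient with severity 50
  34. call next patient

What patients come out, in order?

insert 49 → {49}
insert 51 → {51, 49}
call next patient → 51; now {49}
call next patient → 49; now {}
insert 65 → {65}
call next patient → 65; now {}
insert 73 → {73}
insert 37 → {73, 37}
insert 60 → {73, 60, 37}
call next patient → 73; now {60, 37}
call next patient → 60; now {37}
insert 36 → {37, 36}
insert 56 → {56, 37, 36}
call next patient → 56; now {37, 36}
insert 40 → {40, 37, 36}
insert 52 → {52, 40, 37, 36}
insert 62 → {62, 52, 40, 37, 36}
insert 45 → {62, 52, 45, 40, 37, 36}
insert 48 → {62, 52, 48, 45, 40, 37, 36}
call next patient → 62; now {52, 48, 45, 40, 37, 36}
call next patient → 52; now {48, 45, 40, 37, 36}
insert 75 → {75, 48, 45, 40, 37, 36}
insert 77 → {77, 75, 48, 45, 40, 37, 36}
insert 58 → {77, 75, 58, 48, 45, 40, 37, 36}
call next patient → 77; now {75, 58, 48, 45, 40, 37, 36}
insert 66 → {75, 66, 58, 48, 45, 40, 37, 36}
insert 68 → {75, 68, 66, 58, 48, 45, 40, 37, 36}
insert 63 → {75, 68, 66, 63, 58, 48, 45, 40, 37, 36}
call next patient → 75; now {68, 66, 63, 58, 48, 45, 40, 37, 36}
call next patient → 68; now {66, 63, 58, 48, 45, 40, 37, 36}
call next patient → 66; now {63, 58, 48, 45, 40, 37, 36}
call next patient → 63; now {58, 48, 45, 40, 37, 36}
insert 50 → {58, 50, 48, 45, 40, 37, 36}
call next patient → 58; now {50, 48, 45, 40, 37, 36}

[51, 49, 65, 73, 60, 56, 62, 52, 77, 75, 68, 66, 63, 58]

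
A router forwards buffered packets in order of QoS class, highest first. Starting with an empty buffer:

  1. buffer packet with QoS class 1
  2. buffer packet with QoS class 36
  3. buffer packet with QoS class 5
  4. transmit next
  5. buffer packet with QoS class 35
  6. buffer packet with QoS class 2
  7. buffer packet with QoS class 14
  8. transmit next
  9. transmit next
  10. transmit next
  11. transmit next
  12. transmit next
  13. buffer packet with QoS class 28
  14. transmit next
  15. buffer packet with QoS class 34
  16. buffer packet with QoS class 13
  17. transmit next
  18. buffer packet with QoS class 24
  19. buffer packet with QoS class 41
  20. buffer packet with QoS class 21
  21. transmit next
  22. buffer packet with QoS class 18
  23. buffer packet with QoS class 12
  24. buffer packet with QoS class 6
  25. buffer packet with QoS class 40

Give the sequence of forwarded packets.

[36, 35, 14, 5, 2, 1, 28, 34, 41]

insert 1 → {1}
insert 36 → {36, 1}
insert 5 → {36, 5, 1}
transmit next → 36; now {5, 1}
insert 35 → {35, 5, 1}
insert 2 → {35, 5, 2, 1}
insert 14 → {35, 14, 5, 2, 1}
transmit next → 35; now {14, 5, 2, 1}
transmit next → 14; now {5, 2, 1}
transmit next → 5; now {2, 1}
transmit next → 2; now {1}
transmit next → 1; now {}
insert 28 → {28}
transmit next → 28; now {}
insert 34 → {34}
insert 13 → {34, 13}
transmit next → 34; now {13}
insert 24 → {24, 13}
insert 41 → {41, 24, 13}
insert 21 → {41, 24, 21, 13}
transmit next → 41; now {24, 21, 13}
insert 18 → {24, 21, 18, 13}
insert 12 → {24, 21, 18, 13, 12}
insert 6 → {24, 21, 18, 13, 12, 6}
insert 40 → {40, 24, 21, 18, 13, 12, 6}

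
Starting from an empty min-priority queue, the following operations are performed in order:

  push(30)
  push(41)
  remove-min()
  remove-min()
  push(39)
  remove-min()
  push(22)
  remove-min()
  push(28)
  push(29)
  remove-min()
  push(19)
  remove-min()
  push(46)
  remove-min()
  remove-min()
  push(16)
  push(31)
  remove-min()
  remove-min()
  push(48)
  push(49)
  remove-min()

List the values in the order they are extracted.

insert 30 → {30}
insert 41 → {30, 41}
remove-min → 30; now {41}
remove-min → 41; now {}
insert 39 → {39}
remove-min → 39; now {}
insert 22 → {22}
remove-min → 22; now {}
insert 28 → {28}
insert 29 → {28, 29}
remove-min → 28; now {29}
insert 19 → {19, 29}
remove-min → 19; now {29}
insert 46 → {29, 46}
remove-min → 29; now {46}
remove-min → 46; now {}
insert 16 → {16}
insert 31 → {16, 31}
remove-min → 16; now {31}
remove-min → 31; now {}
insert 48 → {48}
insert 49 → {48, 49}
remove-min → 48; now {49}

30, 41, 39, 22, 28, 19, 29, 46, 16, 31, 48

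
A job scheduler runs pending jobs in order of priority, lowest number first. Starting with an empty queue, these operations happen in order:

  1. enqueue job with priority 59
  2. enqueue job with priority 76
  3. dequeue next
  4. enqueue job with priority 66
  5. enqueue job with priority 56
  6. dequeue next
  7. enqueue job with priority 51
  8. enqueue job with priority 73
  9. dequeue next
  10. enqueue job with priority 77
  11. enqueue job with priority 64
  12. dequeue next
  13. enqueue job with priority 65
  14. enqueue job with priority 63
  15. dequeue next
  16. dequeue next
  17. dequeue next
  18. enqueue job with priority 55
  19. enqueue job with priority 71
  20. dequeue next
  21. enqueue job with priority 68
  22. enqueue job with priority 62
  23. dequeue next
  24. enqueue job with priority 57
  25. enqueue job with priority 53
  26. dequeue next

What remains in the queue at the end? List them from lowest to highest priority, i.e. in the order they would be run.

57 → 68 → 71 → 73 → 76 → 77

insert 59 → {59}
insert 76 → {59, 76}
dequeue next → 59; now {76}
insert 66 → {66, 76}
insert 56 → {56, 66, 76}
dequeue next → 56; now {66, 76}
insert 51 → {51, 66, 76}
insert 73 → {51, 66, 73, 76}
dequeue next → 51; now {66, 73, 76}
insert 77 → {66, 73, 76, 77}
insert 64 → {64, 66, 73, 76, 77}
dequeue next → 64; now {66, 73, 76, 77}
insert 65 → {65, 66, 73, 76, 77}
insert 63 → {63, 65, 66, 73, 76, 77}
dequeue next → 63; now {65, 66, 73, 76, 77}
dequeue next → 65; now {66, 73, 76, 77}
dequeue next → 66; now {73, 76, 77}
insert 55 → {55, 73, 76, 77}
insert 71 → {55, 71, 73, 76, 77}
dequeue next → 55; now {71, 73, 76, 77}
insert 68 → {68, 71, 73, 76, 77}
insert 62 → {62, 68, 71, 73, 76, 77}
dequeue next → 62; now {68, 71, 73, 76, 77}
insert 57 → {57, 68, 71, 73, 76, 77}
insert 53 → {53, 57, 68, 71, 73, 76, 77}
dequeue next → 53; now {57, 68, 71, 73, 76, 77}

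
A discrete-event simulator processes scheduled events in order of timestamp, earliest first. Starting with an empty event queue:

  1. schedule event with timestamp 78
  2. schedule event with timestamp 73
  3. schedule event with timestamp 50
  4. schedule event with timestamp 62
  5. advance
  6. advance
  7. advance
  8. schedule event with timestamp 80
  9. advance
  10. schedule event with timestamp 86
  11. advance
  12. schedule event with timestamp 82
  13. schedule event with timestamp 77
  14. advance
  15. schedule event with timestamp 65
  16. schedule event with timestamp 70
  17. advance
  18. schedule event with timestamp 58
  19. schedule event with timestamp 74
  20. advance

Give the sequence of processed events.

insert 78 → {78}
insert 73 → {73, 78}
insert 50 → {50, 73, 78}
insert 62 → {50, 62, 73, 78}
advance → 50; now {62, 73, 78}
advance → 62; now {73, 78}
advance → 73; now {78}
insert 80 → {78, 80}
advance → 78; now {80}
insert 86 → {80, 86}
advance → 80; now {86}
insert 82 → {82, 86}
insert 77 → {77, 82, 86}
advance → 77; now {82, 86}
insert 65 → {65, 82, 86}
insert 70 → {65, 70, 82, 86}
advance → 65; now {70, 82, 86}
insert 58 → {58, 70, 82, 86}
insert 74 → {58, 70, 74, 82, 86}
advance → 58; now {70, 74, 82, 86}

50 → 62 → 73 → 78 → 80 → 77 → 65 → 58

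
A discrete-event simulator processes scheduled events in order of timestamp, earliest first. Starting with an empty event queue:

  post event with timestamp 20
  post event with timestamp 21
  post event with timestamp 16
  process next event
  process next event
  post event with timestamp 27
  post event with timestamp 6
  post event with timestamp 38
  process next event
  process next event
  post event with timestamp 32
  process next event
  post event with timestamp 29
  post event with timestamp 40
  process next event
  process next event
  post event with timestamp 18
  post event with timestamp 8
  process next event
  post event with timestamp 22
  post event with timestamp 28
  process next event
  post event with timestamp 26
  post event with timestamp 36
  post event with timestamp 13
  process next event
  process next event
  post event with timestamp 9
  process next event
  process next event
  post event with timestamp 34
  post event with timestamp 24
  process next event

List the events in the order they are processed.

insert 20 → {20}
insert 21 → {20, 21}
insert 16 → {16, 20, 21}
process next event → 16; now {20, 21}
process next event → 20; now {21}
insert 27 → {21, 27}
insert 6 → {6, 21, 27}
insert 38 → {6, 21, 27, 38}
process next event → 6; now {21, 27, 38}
process next event → 21; now {27, 38}
insert 32 → {27, 32, 38}
process next event → 27; now {32, 38}
insert 29 → {29, 32, 38}
insert 40 → {29, 32, 38, 40}
process next event → 29; now {32, 38, 40}
process next event → 32; now {38, 40}
insert 18 → {18, 38, 40}
insert 8 → {8, 18, 38, 40}
process next event → 8; now {18, 38, 40}
insert 22 → {18, 22, 38, 40}
insert 28 → {18, 22, 28, 38, 40}
process next event → 18; now {22, 28, 38, 40}
insert 26 → {22, 26, 28, 38, 40}
insert 36 → {22, 26, 28, 36, 38, 40}
insert 13 → {13, 22, 26, 28, 36, 38, 40}
process next event → 13; now {22, 26, 28, 36, 38, 40}
process next event → 22; now {26, 28, 36, 38, 40}
insert 9 → {9, 26, 28, 36, 38, 40}
process next event → 9; now {26, 28, 36, 38, 40}
process next event → 26; now {28, 36, 38, 40}
insert 34 → {28, 34, 36, 38, 40}
insert 24 → {24, 28, 34, 36, 38, 40}
process next event → 24; now {28, 34, 36, 38, 40}

16, 20, 6, 21, 27, 29, 32, 8, 18, 13, 22, 9, 26, 24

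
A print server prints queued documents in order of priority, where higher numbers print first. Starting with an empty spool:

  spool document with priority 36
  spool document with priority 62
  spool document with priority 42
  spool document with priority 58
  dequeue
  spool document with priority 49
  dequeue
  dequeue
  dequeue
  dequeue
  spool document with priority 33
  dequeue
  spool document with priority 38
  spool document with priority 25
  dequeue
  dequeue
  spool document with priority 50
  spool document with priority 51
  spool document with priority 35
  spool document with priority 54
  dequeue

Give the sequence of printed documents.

insert 36 → {36}
insert 62 → {62, 36}
insert 42 → {62, 42, 36}
insert 58 → {62, 58, 42, 36}
dequeue → 62; now {58, 42, 36}
insert 49 → {58, 49, 42, 36}
dequeue → 58; now {49, 42, 36}
dequeue → 49; now {42, 36}
dequeue → 42; now {36}
dequeue → 36; now {}
insert 33 → {33}
dequeue → 33; now {}
insert 38 → {38}
insert 25 → {38, 25}
dequeue → 38; now {25}
dequeue → 25; now {}
insert 50 → {50}
insert 51 → {51, 50}
insert 35 → {51, 50, 35}
insert 54 → {54, 51, 50, 35}
dequeue → 54; now {51, 50, 35}

[62, 58, 49, 42, 36, 33, 38, 25, 54]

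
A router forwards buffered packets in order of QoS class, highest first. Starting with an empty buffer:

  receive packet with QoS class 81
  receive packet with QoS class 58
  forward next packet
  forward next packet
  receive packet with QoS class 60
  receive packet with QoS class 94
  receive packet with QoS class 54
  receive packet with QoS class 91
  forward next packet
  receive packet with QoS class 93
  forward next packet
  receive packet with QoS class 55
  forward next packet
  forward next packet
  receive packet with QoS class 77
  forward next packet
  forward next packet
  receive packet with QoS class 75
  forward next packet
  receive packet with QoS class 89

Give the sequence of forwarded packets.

insert 81 → {81}
insert 58 → {81, 58}
forward next packet → 81; now {58}
forward next packet → 58; now {}
insert 60 → {60}
insert 94 → {94, 60}
insert 54 → {94, 60, 54}
insert 91 → {94, 91, 60, 54}
forward next packet → 94; now {91, 60, 54}
insert 93 → {93, 91, 60, 54}
forward next packet → 93; now {91, 60, 54}
insert 55 → {91, 60, 55, 54}
forward next packet → 91; now {60, 55, 54}
forward next packet → 60; now {55, 54}
insert 77 → {77, 55, 54}
forward next packet → 77; now {55, 54}
forward next packet → 55; now {54}
insert 75 → {75, 54}
forward next packet → 75; now {54}
insert 89 → {89, 54}

81 → 58 → 94 → 93 → 91 → 60 → 77 → 55 → 75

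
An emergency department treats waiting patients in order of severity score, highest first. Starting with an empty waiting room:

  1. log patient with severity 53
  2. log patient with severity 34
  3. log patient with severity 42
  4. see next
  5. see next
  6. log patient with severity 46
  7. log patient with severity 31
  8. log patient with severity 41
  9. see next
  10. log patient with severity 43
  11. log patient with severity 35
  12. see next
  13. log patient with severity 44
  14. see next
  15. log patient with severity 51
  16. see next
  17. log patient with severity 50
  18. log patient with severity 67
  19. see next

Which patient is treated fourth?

43

insert 53 → {53}
insert 34 → {53, 34}
insert 42 → {53, 42, 34}
see next → 53; now {42, 34}
see next → 42; now {34}
insert 46 → {46, 34}
insert 31 → {46, 34, 31}
insert 41 → {46, 41, 34, 31}
see next → 46; now {41, 34, 31}
insert 43 → {43, 41, 34, 31}
insert 35 → {43, 41, 35, 34, 31}
see next → 43; now {41, 35, 34, 31}
insert 44 → {44, 41, 35, 34, 31}
see next → 44; now {41, 35, 34, 31}
insert 51 → {51, 41, 35, 34, 31}
see next → 51; now {41, 35, 34, 31}
insert 50 → {50, 41, 35, 34, 31}
insert 67 → {67, 50, 41, 35, 34, 31}
see next → 67; now {50, 41, 35, 34, 31}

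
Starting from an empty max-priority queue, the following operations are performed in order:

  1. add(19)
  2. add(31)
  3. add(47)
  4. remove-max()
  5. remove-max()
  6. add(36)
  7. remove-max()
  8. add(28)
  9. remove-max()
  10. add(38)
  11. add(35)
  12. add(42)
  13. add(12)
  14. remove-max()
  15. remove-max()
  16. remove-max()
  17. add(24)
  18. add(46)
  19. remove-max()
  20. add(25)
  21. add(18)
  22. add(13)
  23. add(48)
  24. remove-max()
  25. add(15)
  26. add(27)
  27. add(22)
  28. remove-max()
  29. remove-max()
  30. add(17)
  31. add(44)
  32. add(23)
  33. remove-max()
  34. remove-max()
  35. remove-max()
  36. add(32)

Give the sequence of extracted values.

47, 31, 36, 28, 42, 38, 35, 46, 48, 27, 25, 44, 24, 23

insert 19 → {19}
insert 31 → {31, 19}
insert 47 → {47, 31, 19}
remove-max → 47; now {31, 19}
remove-max → 31; now {19}
insert 36 → {36, 19}
remove-max → 36; now {19}
insert 28 → {28, 19}
remove-max → 28; now {19}
insert 38 → {38, 19}
insert 35 → {38, 35, 19}
insert 42 → {42, 38, 35, 19}
insert 12 → {42, 38, 35, 19, 12}
remove-max → 42; now {38, 35, 19, 12}
remove-max → 38; now {35, 19, 12}
remove-max → 35; now {19, 12}
insert 24 → {24, 19, 12}
insert 46 → {46, 24, 19, 12}
remove-max → 46; now {24, 19, 12}
insert 25 → {25, 24, 19, 12}
insert 18 → {25, 24, 19, 18, 12}
insert 13 → {25, 24, 19, 18, 13, 12}
insert 48 → {48, 25, 24, 19, 18, 13, 12}
remove-max → 48; now {25, 24, 19, 18, 13, 12}
insert 15 → {25, 24, 19, 18, 15, 13, 12}
insert 27 → {27, 25, 24, 19, 18, 15, 13, 12}
insert 22 → {27, 25, 24, 22, 19, 18, 15, 13, 12}
remove-max → 27; now {25, 24, 22, 19, 18, 15, 13, 12}
remove-max → 25; now {24, 22, 19, 18, 15, 13, 12}
insert 17 → {24, 22, 19, 18, 17, 15, 13, 12}
insert 44 → {44, 24, 22, 19, 18, 17, 15, 13, 12}
insert 23 → {44, 24, 23, 22, 19, 18, 17, 15, 13, 12}
remove-max → 44; now {24, 23, 22, 19, 18, 17, 15, 13, 12}
remove-max → 24; now {23, 22, 19, 18, 17, 15, 13, 12}
remove-max → 23; now {22, 19, 18, 17, 15, 13, 12}
insert 32 → {32, 22, 19, 18, 17, 15, 13, 12}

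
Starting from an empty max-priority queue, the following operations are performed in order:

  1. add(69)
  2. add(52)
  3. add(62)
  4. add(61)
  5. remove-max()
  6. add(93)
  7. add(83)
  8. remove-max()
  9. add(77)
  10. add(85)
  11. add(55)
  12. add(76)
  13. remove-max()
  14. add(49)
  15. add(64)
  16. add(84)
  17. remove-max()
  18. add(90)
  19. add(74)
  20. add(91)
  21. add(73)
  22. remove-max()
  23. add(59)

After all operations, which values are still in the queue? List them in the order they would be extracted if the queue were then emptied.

90, 83, 77, 76, 74, 73, 64, 62, 61, 59, 55, 52, 49

insert 69 → {69}
insert 52 → {69, 52}
insert 62 → {69, 62, 52}
insert 61 → {69, 62, 61, 52}
remove-max → 69; now {62, 61, 52}
insert 93 → {93, 62, 61, 52}
insert 83 → {93, 83, 62, 61, 52}
remove-max → 93; now {83, 62, 61, 52}
insert 77 → {83, 77, 62, 61, 52}
insert 85 → {85, 83, 77, 62, 61, 52}
insert 55 → {85, 83, 77, 62, 61, 55, 52}
insert 76 → {85, 83, 77, 76, 62, 61, 55, 52}
remove-max → 85; now {83, 77, 76, 62, 61, 55, 52}
insert 49 → {83, 77, 76, 62, 61, 55, 52, 49}
insert 64 → {83, 77, 76, 64, 62, 61, 55, 52, 49}
insert 84 → {84, 83, 77, 76, 64, 62, 61, 55, 52, 49}
remove-max → 84; now {83, 77, 76, 64, 62, 61, 55, 52, 49}
insert 90 → {90, 83, 77, 76, 64, 62, 61, 55, 52, 49}
insert 74 → {90, 83, 77, 76, 74, 64, 62, 61, 55, 52, 49}
insert 91 → {91, 90, 83, 77, 76, 74, 64, 62, 61, 55, 52, 49}
insert 73 → {91, 90, 83, 77, 76, 74, 73, 64, 62, 61, 55, 52, 49}
remove-max → 91; now {90, 83, 77, 76, 74, 73, 64, 62, 61, 55, 52, 49}
insert 59 → {90, 83, 77, 76, 74, 73, 64, 62, 61, 59, 55, 52, 49}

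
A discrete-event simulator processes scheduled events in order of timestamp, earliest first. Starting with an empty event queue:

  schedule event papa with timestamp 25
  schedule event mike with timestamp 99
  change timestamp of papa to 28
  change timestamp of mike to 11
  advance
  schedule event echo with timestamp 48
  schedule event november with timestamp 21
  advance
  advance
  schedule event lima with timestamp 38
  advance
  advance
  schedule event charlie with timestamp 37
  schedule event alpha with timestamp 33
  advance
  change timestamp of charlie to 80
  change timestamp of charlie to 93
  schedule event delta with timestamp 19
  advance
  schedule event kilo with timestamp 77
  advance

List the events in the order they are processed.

add papa (timestamp 25) → {papa:25}
add mike (timestamp 99) → {papa:25, mike:99}
update papa to timestamp 28 → {papa:28, mike:99}
update mike to timestamp 11 → {mike:11, papa:28}
advance → mike; now {papa:28}
add echo (timestamp 48) → {papa:28, echo:48}
add november (timestamp 21) → {november:21, papa:28, echo:48}
advance → november; now {papa:28, echo:48}
advance → papa; now {echo:48}
add lima (timestamp 38) → {lima:38, echo:48}
advance → lima; now {echo:48}
advance → echo; now {}
add charlie (timestamp 37) → {charlie:37}
add alpha (timestamp 33) → {alpha:33, charlie:37}
advance → alpha; now {charlie:37}
update charlie to timestamp 80 → {charlie:80}
update charlie to timestamp 93 → {charlie:93}
add delta (timestamp 19) → {delta:19, charlie:93}
advance → delta; now {charlie:93}
add kilo (timestamp 77) → {kilo:77, charlie:93}
advance → kilo; now {charlie:93}

mike, november, papa, lima, echo, alpha, delta, kilo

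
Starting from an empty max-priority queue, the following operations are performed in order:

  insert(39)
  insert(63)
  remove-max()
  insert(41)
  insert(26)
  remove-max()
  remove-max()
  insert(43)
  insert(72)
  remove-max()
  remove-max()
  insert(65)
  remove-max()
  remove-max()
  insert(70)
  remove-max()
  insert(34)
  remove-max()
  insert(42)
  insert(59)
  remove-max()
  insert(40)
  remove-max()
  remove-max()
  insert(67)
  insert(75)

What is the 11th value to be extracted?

42

insert 39 → {39}
insert 63 → {63, 39}
remove-max → 63; now {39}
insert 41 → {41, 39}
insert 26 → {41, 39, 26}
remove-max → 41; now {39, 26}
remove-max → 39; now {26}
insert 43 → {43, 26}
insert 72 → {72, 43, 26}
remove-max → 72; now {43, 26}
remove-max → 43; now {26}
insert 65 → {65, 26}
remove-max → 65; now {26}
remove-max → 26; now {}
insert 70 → {70}
remove-max → 70; now {}
insert 34 → {34}
remove-max → 34; now {}
insert 42 → {42}
insert 59 → {59, 42}
remove-max → 59; now {42}
insert 40 → {42, 40}
remove-max → 42; now {40}
remove-max → 40; now {}
insert 67 → {67}
insert 75 → {75, 67}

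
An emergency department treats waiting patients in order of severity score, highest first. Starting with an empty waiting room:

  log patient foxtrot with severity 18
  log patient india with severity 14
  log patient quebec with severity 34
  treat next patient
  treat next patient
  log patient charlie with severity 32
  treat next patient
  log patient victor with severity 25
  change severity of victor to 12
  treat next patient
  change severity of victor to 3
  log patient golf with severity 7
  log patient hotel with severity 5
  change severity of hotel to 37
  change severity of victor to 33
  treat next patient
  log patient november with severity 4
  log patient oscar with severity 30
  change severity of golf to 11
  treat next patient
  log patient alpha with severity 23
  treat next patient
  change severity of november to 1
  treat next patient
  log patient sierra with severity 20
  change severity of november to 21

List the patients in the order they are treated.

[quebec, foxtrot, charlie, india, hotel, victor, oscar, alpha]

add foxtrot (severity 18) → {foxtrot:18}
add india (severity 14) → {foxtrot:18, india:14}
add quebec (severity 34) → {quebec:34, foxtrot:18, india:14}
treat next patient → quebec; now {foxtrot:18, india:14}
treat next patient → foxtrot; now {india:14}
add charlie (severity 32) → {charlie:32, india:14}
treat next patient → charlie; now {india:14}
add victor (severity 25) → {victor:25, india:14}
update victor to severity 12 → {india:14, victor:12}
treat next patient → india; now {victor:12}
update victor to severity 3 → {victor:3}
add golf (severity 7) → {golf:7, victor:3}
add hotel (severity 5) → {golf:7, hotel:5, victor:3}
update hotel to severity 37 → {hotel:37, golf:7, victor:3}
update victor to severity 33 → {hotel:37, victor:33, golf:7}
treat next patient → hotel; now {victor:33, golf:7}
add november (severity 4) → {victor:33, golf:7, november:4}
add oscar (severity 30) → {victor:33, oscar:30, golf:7, november:4}
update golf to severity 11 → {victor:33, oscar:30, golf:11, november:4}
treat next patient → victor; now {oscar:30, golf:11, november:4}
add alpha (severity 23) → {oscar:30, alpha:23, golf:11, november:4}
treat next patient → oscar; now {alpha:23, golf:11, november:4}
update november to severity 1 → {alpha:23, golf:11, november:1}
treat next patient → alpha; now {golf:11, november:1}
add sierra (severity 20) → {sierra:20, golf:11, november:1}
update november to severity 21 → {november:21, sierra:20, golf:11}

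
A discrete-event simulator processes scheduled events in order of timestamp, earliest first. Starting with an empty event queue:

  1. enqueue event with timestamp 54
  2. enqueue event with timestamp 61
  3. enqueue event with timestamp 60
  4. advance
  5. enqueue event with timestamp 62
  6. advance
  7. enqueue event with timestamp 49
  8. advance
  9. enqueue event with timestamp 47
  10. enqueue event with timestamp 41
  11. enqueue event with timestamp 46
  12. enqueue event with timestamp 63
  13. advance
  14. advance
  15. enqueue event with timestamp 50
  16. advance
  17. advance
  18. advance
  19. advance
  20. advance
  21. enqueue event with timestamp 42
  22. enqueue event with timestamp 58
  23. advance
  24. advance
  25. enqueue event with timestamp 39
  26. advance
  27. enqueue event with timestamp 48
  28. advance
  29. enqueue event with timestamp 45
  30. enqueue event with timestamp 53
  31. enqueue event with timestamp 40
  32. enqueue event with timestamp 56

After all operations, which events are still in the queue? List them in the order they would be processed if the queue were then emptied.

40, 45, 53, 56

insert 54 → {54}
insert 61 → {54, 61}
insert 60 → {54, 60, 61}
advance → 54; now {60, 61}
insert 62 → {60, 61, 62}
advance → 60; now {61, 62}
insert 49 → {49, 61, 62}
advance → 49; now {61, 62}
insert 47 → {47, 61, 62}
insert 41 → {41, 47, 61, 62}
insert 46 → {41, 46, 47, 61, 62}
insert 63 → {41, 46, 47, 61, 62, 63}
advance → 41; now {46, 47, 61, 62, 63}
advance → 46; now {47, 61, 62, 63}
insert 50 → {47, 50, 61, 62, 63}
advance → 47; now {50, 61, 62, 63}
advance → 50; now {61, 62, 63}
advance → 61; now {62, 63}
advance → 62; now {63}
advance → 63; now {}
insert 42 → {42}
insert 58 → {42, 58}
advance → 42; now {58}
advance → 58; now {}
insert 39 → {39}
advance → 39; now {}
insert 48 → {48}
advance → 48; now {}
insert 45 → {45}
insert 53 → {45, 53}
insert 40 → {40, 45, 53}
insert 56 → {40, 45, 53, 56}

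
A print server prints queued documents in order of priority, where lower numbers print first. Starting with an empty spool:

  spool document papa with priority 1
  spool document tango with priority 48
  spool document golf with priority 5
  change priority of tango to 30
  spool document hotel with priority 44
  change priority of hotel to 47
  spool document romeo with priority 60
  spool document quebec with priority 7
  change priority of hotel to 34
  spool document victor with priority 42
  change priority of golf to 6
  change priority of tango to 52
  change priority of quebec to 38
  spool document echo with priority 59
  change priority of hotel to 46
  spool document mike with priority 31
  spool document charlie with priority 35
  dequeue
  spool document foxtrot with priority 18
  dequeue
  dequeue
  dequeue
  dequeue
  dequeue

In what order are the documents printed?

[papa, golf, foxtrot, mike, charlie, quebec]

add papa (priority 1) → {papa:1}
add tango (priority 48) → {papa:1, tango:48}
add golf (priority 5) → {papa:1, golf:5, tango:48}
update tango to priority 30 → {papa:1, golf:5, tango:30}
add hotel (priority 44) → {papa:1, golf:5, tango:30, hotel:44}
update hotel to priority 47 → {papa:1, golf:5, tango:30, hotel:47}
add romeo (priority 60) → {papa:1, golf:5, tango:30, hotel:47, romeo:60}
add quebec (priority 7) → {papa:1, golf:5, quebec:7, tango:30, hotel:47, romeo:60}
update hotel to priority 34 → {papa:1, golf:5, quebec:7, tango:30, hotel:34, romeo:60}
add victor (priority 42) → {papa:1, golf:5, quebec:7, tango:30, hotel:34, victor:42, romeo:60}
update golf to priority 6 → {papa:1, golf:6, quebec:7, tango:30, hotel:34, victor:42, romeo:60}
update tango to priority 52 → {papa:1, golf:6, quebec:7, hotel:34, victor:42, tango:52, romeo:60}
update quebec to priority 38 → {papa:1, golf:6, hotel:34, quebec:38, victor:42, tango:52, romeo:60}
add echo (priority 59) → {papa:1, golf:6, hotel:34, quebec:38, victor:42, tango:52, echo:59, romeo:60}
update hotel to priority 46 → {papa:1, golf:6, quebec:38, victor:42, hotel:46, tango:52, echo:59, romeo:60}
add mike (priority 31) → {papa:1, golf:6, mike:31, quebec:38, victor:42, hotel:46, tango:52, echo:59, romeo:60}
add charlie (priority 35) → {papa:1, golf:6, mike:31, charlie:35, quebec:38, victor:42, hotel:46, tango:52, echo:59, romeo:60}
dequeue → papa; now {golf:6, mike:31, charlie:35, quebec:38, victor:42, hotel:46, tango:52, echo:59, romeo:60}
add foxtrot (priority 18) → {golf:6, foxtrot:18, mike:31, charlie:35, quebec:38, victor:42, hotel:46, tango:52, echo:59, romeo:60}
dequeue → golf; now {foxtrot:18, mike:31, charlie:35, quebec:38, victor:42, hotel:46, tango:52, echo:59, romeo:60}
dequeue → foxtrot; now {mike:31, charlie:35, quebec:38, victor:42, hotel:46, tango:52, echo:59, romeo:60}
dequeue → mike; now {charlie:35, quebec:38, victor:42, hotel:46, tango:52, echo:59, romeo:60}
dequeue → charlie; now {quebec:38, victor:42, hotel:46, tango:52, echo:59, romeo:60}
dequeue → quebec; now {victor:42, hotel:46, tango:52, echo:59, romeo:60}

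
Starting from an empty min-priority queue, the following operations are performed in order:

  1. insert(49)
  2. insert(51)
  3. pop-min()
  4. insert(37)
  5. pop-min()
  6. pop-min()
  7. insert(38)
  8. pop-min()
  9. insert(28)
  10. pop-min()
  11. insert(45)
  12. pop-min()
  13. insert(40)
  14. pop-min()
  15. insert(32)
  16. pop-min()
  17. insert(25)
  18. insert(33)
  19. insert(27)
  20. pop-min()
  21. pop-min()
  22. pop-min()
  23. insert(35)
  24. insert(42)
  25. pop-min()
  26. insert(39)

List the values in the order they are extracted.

[49, 37, 51, 38, 28, 45, 40, 32, 25, 27, 33, 35]

insert 49 → {49}
insert 51 → {49, 51}
pop-min → 49; now {51}
insert 37 → {37, 51}
pop-min → 37; now {51}
pop-min → 51; now {}
insert 38 → {38}
pop-min → 38; now {}
insert 28 → {28}
pop-min → 28; now {}
insert 45 → {45}
pop-min → 45; now {}
insert 40 → {40}
pop-min → 40; now {}
insert 32 → {32}
pop-min → 32; now {}
insert 25 → {25}
insert 33 → {25, 33}
insert 27 → {25, 27, 33}
pop-min → 25; now {27, 33}
pop-min → 27; now {33}
pop-min → 33; now {}
insert 35 → {35}
insert 42 → {35, 42}
pop-min → 35; now {42}
insert 39 → {39, 42}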